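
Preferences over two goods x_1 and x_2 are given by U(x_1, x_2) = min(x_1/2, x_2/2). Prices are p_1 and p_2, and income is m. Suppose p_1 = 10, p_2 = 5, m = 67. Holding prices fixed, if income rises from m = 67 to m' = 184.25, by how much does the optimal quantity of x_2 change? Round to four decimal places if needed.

Leontief preferences: the optimum is at the kink where x_1/2 = x_2/2, i.e. x_2 = x_1.
Budget: p_1·x_1 + p_2·x_1 = m, so (2·p_1 + 2·p_2)·x_1 = 2·m.
Demand: x_1*(p_1,p_2,m) = 2·m/(2·p_1 + 2·p_2), x_2* = 2·m/(2·p_1 + 2·p_2).
Here 2·10 + 2·5 = 30, giving x_2* = 4.4667.
At m' = 184.25: x_2* = 12.2833. Change: 12.2833 − 4.4667 = 7.8167.

Δx_2* = 7.8167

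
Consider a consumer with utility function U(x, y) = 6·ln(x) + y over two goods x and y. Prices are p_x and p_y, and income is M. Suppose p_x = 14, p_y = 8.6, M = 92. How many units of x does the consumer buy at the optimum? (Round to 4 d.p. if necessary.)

x* = 3.6857

Set MRS = p_x/p_y: (6/x)/1 = p_x/p_y.
So x*(p_x,p_y) = 6·p_y/p_x, independent of income; and y* = (M − 6·p_y)/p_y.
At the given prices: x* = 6·8.6/14 = 3.6857.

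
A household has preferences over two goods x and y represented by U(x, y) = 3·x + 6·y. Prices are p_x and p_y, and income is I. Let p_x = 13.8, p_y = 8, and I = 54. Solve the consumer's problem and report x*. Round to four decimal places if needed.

Linear utility — the consumer picks whichever good has higher MU/price: 3/13.8 = 0.2174 vs 6/8 = 0.75.
y gives more utility per dollar, so spend all income on y: y* = I/p_y, x* = 0.
Numerically: x* = 0, y* = 6.75.

x* = 0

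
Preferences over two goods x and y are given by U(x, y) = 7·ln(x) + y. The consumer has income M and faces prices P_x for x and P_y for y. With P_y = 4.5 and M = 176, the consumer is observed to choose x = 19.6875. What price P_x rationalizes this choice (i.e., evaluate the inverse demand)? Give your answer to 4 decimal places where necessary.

MU_x = 7/x, MU_y = 1. Tangency: 7/x = P_x/P_y.
So x*(P_x,P_y) = 7·P_y/P_x, independent of income; and y* = (M − 7·P_y)/P_y.
Set x* = 19.6875 in the demand function and solve for P_x: P_x = 1.6.

P_x = 1.6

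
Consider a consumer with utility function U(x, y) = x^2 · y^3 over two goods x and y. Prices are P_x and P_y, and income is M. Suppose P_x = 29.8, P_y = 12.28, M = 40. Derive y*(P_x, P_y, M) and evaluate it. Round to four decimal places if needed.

Tangency: MRS = (2/3)·y/x = P_x/P_y.
Rearranging, P_y·y = (3/2)·P_x·x. Substituting into the budget gives P_x·x·(1 + (3/2)) = M.
Demand: x*(P_x,P_y,M) = 0.4·M/P_x and y* = 0.6·M/P_y.
At P_x=29.8, P_y=12.28, M=40: y* = 0.6·40/12.28 = 1.9544.

y* = 1.9544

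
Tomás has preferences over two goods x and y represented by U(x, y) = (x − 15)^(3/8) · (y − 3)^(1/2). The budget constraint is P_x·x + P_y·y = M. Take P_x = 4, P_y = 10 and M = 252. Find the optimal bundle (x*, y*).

Let x' = x−15, y' = y−3. MRS = (3/4)·y'/x' = P_x/P_y.
After buying the subsistence bundle (15, 3), a share 3/7 of the remaining income goes to x: x* = 15 + 3/7·(M − 15P_x − 3P_y)/P_x.
Discretionary income = 252 − 15·4 − 3·10 = 162; x* = 15 + 3/7·162/4 = 32.3571; y* = 3 + 4/7·162/10 = 12.2571.

x* = 32.3571, y* = 12.2571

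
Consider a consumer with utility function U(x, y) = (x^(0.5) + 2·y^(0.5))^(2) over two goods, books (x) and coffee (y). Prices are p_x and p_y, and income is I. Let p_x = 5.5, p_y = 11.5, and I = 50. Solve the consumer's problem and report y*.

y* = 2.8553

With the ratio pinned down, the budget gives x* = I/(p_x + p_y·(y/x)) and y* = (y/x)·x*.
Numerically y/x = 0.914934, so x* = 50/(5.5 + 11.5·0.914934) = 3.1208 and y* = 0.914934·3.1208 = 2.8553.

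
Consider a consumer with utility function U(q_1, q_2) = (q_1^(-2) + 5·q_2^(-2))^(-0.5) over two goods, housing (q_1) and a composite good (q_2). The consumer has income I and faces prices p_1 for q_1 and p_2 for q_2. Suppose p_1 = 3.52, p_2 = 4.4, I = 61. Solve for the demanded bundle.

Numerically q_2/q_1 = 1.587401, so q_1* = 61/(3.52 + 4.4·1.587401) = 5.807 and q_2* = 1.587401·5.807 = 9.218.

q_1* = 5.807, q_2* = 9.218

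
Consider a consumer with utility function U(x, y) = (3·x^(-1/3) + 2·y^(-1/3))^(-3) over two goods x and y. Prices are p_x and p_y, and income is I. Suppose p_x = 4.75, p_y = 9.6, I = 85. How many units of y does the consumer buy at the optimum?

y* = 4.1437

From the CES first-order condition, (3/2)·(y/x)^(4/3) = p_x/p_y.
Hence y/x = ((2/3)·p_x/p_y)^(1/(4/3)), i.e. raised to the 0.75 power.
Substitute y = (y/x)·x into the budget: x* = I/(p_x + p_y·(y/x)).
Numerically y/x = 0.43526, so x* = 85/(4.75 + 9.6·0.43526) = 9.5201 and y* = 0.43526·9.5201 = 4.1437.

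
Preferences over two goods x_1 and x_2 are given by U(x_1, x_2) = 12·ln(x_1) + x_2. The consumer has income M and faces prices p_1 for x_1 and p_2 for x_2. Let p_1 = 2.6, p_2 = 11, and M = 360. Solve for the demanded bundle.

MU_x_1 = 12/x_1, MU_x_2 = 1. Tangency: 12/x_1 = p_1/p_2.
So x_1*(p_1,p_2) = 12·p_2/p_1, independent of income; and x_2* = (M − 12·p_2)/p_2.
At the given prices: x_1* = 12·11/2.6 = 50.7692, and x_2* = 20.7273.

x_1* = 50.7692, x_2* = 20.7273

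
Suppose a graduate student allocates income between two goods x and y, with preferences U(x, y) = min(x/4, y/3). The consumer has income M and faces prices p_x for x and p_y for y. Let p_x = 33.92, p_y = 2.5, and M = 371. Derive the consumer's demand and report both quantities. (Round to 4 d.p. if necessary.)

With perfect complements, no substitution: consume in ratio x:y = 4:3.
Budget: p_x·x + p_y·(3/4)·x = M, so (4·p_x + 3·p_y)·x = 4·M.
Demand: x*(p_x,p_y,M) = 4·M/(4·p_x + 3·p_y), y* = 3·M/(4·p_x + 3·p_y).
Here 4·33.92 + 3·2.5 = 143.18, giving x* = 10.3646 and y* = 7.7734.

x* = 10.3646, y* = 7.7734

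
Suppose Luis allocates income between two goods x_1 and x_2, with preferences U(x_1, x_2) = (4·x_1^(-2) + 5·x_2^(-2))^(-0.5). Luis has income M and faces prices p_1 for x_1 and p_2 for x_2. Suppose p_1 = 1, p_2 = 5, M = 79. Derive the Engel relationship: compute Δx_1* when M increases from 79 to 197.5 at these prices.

Δx_1* = 28.5556

MRS = MU_x_1/MU_x_2 = (4/5)·(x_2/x_1)^(3). Set equal to p_1/p_2.
Hence x_2/x_1 = ((5/4)·p_1/p_2)^(1/(3)), i.e. raised to the 1/3 power.
With the ratio pinned down, the budget gives x_1* = M/(p_1 + p_2·(x_2/x_1)) and x_2* = (x_2/x_1)·x_1*.
Numerically x_2/x_1 = 0.629961, so x_1* = 79/(1 + 5·0.629961) = 19.037.
At M' = 197.5: x_1* = 47.5926. Change: 47.5926 − 19.037 = 28.5556.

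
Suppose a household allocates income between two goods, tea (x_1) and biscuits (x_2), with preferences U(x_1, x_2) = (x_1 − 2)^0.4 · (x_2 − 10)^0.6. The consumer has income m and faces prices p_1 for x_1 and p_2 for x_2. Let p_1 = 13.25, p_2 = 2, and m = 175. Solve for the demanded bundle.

Let x_1' = x_1−2, x_2' = x_2−10. MRS = (2/3)·x_2'/x_1' = p_1/p_2.
Substituting into the budget: x_1* = 2 + 0.4·(m − 2·p_1 − 10·p_2)/p_1, and x_2* = 10 + 0.6·(…)/p_2.
Discretionary income = 175 − 2·13.25 − 10·2 = 128.5; x_1* = 2 + 0.4·128.5/13.25 = 5.8792; x_2* = 10 + 0.6·128.5/2 = 48.55.

x_1* = 5.8792, x_2* = 48.55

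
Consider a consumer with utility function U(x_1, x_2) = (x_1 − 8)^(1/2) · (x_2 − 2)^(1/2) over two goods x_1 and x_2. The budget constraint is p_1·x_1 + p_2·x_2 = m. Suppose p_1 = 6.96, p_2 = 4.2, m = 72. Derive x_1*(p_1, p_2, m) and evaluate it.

x_1* = 8.569

Let x_1' = x_1−8, x_2' = x_2−2. MRS = x_2'/x_1' = p_1/p_2.
After buying the subsistence bundle (8, 2), a share 0.5 of the remaining income goes to x_1: x_1* = 8 + 0.5·(m − 8p_1 − 2p_2)/p_1.
Discretionary income = 72 − 8·6.96 − 2·4.2 = 7.92; x_1* = 8 + 0.5·7.92/6.96 = 8.569.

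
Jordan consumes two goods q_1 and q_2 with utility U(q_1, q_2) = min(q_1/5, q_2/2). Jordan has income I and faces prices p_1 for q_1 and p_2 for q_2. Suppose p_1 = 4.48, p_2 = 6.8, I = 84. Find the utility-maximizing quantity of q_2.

Here 5·4.48 + 2·6.8 = 36, giving q_2* = 4.6667.

q_2* = 4.6667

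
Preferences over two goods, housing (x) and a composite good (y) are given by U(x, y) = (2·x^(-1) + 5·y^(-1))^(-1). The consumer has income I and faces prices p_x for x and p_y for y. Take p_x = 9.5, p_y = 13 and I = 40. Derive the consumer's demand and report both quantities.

x* = 1.4776, y* = 1.9972

From the CES first-order condition, (2/5)·(y/x)^(2) = p_x/p_y.
Hence y/x = ((5/2)·p_x/p_y)^(1/(2)), i.e. raised to the 0.5 power.
With the ratio pinned down, the budget gives x* = I/(p_x + p_y·(y/x)) and y* = (y/x)·x*.
Numerically y/x = 1.351637, so x* = 40/(9.5 + 13·1.351637) = 1.4776 and y* = 1.351637·1.4776 = 1.9972.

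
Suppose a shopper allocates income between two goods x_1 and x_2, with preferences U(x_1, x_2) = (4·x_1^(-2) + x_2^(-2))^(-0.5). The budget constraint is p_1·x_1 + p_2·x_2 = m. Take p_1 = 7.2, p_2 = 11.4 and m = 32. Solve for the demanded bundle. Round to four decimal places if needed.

x_1* = 2.3949, x_2* = 1.2944

Numerically x_2/x_1 = 0.540492, so x_1* = 32/(7.2 + 11.4·0.540492) = 2.3949 and x_2* = 0.540492·2.3949 = 1.2944.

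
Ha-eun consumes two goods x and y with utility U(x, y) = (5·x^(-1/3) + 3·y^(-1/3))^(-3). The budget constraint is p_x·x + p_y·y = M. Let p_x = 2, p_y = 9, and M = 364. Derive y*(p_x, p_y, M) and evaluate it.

From the CES first-order condition, (5/3)·(y/x)^(4/3) = p_x/p_y.
Solve for the ratio: y/x = [(3/5)·p_x/p_y]^(0.75).
Substitute y = (y/x)·x into the budget: x* = M/(p_x + p_y·(y/x)).
Numerically y/x = 0.22065, so x* = 364/(2 + 9·0.22065) = 91.323 and y* = 0.22065·91.323 = 20.1504.

y* = 20.1504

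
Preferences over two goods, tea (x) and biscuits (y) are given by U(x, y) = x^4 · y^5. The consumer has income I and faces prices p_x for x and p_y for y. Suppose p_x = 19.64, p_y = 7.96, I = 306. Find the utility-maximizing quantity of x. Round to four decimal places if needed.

Tangency: MRS = (4/5)·y/x = p_x/p_y.
Rearranging, p_y·y = (5/4)·p_x·x. Substituting into the budget gives p_x·x·(1 + (5/4)) = I.
Demand: x*(p_x,p_y,I) = 4/9·I/p_x and y* = 5/9·I/p_y.
At p_x=19.64, p_y=7.96, I=306: x* = 4/9·306/19.64 = 6.9246.

x* = 6.9246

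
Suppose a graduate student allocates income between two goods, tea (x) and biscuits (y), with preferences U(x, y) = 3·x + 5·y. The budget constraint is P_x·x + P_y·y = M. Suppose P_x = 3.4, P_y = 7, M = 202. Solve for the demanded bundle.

x* = 59.4118, y* = 0

Linear utility — the consumer picks whichever good has higher MU/price: 3/3.4 = 0.8824 vs 5/7 = 0.7143.
x gives more utility per dollar, so spend all income on x: x* = M/P_x, y* = 0.
Numerically: x* = 59.4118, y* = 0.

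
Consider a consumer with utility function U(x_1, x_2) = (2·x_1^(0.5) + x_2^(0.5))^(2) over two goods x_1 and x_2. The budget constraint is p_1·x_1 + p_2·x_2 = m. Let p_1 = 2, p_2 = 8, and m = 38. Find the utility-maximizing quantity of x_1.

x_1* = 17.8824

MU_x_1 ∝ 2·x_1^(-0.5), MU_x_2 ∝ x_2^(-0.5), so MRS = 2·(x_2/x_1)^(0.5) = p_1/p_2.
Hence x_2/x_1 = ((1/2)·p_1/p_2)^(1/(0.5)), i.e. raised to the 2 power.
Substitute x_2 = (x_2/x_1)·x_1 into the budget: x_1* = m/(p_1 + p_2·(x_2/x_1)).
Numerically x_2/x_1 = 0.015625, so x_1* = 38/(2 + 8·0.015625) = 17.8824.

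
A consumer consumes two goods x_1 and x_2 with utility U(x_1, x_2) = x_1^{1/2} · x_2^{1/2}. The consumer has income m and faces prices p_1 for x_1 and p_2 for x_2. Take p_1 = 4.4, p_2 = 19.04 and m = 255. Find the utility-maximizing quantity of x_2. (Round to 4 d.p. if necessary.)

x_2* = 6.6964

At p_1=4.4, p_2=19.04, m=255: x_2* = 0.5·255/19.04 = 6.6964.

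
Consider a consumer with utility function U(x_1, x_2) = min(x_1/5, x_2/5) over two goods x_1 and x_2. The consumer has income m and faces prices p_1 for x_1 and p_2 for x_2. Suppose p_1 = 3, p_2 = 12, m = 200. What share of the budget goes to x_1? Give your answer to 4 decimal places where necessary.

share on x_1 = 0.2

With perfect complements, no substitution: consume in ratio x_1:x_2 = 5:5.
Budget: p_1·x_1 + p_2·x_1 = m, so (5·p_1 + 5·p_2)·x_1 = 5·m.
Demand: x_1*(p_1,p_2,m) = 5·m/(5·p_1 + 5·p_2), x_2* = 5·m/(5·p_1 + 5·p_2).
Here 5·3 + 5·12 = 75, giving x_1* = 13.3333 and x_2* = 13.3333.
Expenditure on x_1: 3·13.3333 = 40; share = 0.2.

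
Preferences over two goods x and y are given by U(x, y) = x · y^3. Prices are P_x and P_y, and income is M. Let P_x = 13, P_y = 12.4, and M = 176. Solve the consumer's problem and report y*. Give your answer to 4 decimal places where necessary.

MU_x/MU_y = (y)/(3·x); tangency sets this equal to P_x/P_y.
Rearranging, P_y·y = 3·P_x·x. Substituting into the budget gives P_x·x·(1 + 3) = M.
Demand: x*(P_x,P_y,M) = 0.25·M/P_x and y* = 0.75·M/P_y.
At P_x=13, P_y=12.4, M=176: y* = 0.75·176/12.4 = 10.6452.

y* = 10.6452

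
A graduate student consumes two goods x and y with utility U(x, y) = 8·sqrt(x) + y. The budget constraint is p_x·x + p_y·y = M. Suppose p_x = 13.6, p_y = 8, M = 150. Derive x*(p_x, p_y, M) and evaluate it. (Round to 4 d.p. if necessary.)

Solve: √x = 4·p_y/p_x, so x*(p_x,p_y) = (4·p_y/p_x)², and y* = (M − p_x·x*)/p_y.
Plugging in: x* = (4·8/13.6)² = 5.5363.

x* = 5.5363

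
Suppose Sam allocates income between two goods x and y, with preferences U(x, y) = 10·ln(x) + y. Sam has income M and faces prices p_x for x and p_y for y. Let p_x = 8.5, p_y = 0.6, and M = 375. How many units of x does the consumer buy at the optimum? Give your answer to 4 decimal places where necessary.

x* = 0.7059

MU_x = 10/x, MU_y = 1. Tangency: 10/x = p_x/p_y.
So x*(p_x,p_y) = 10·p_y/p_x, independent of income; and y* = (M − 10·p_y)/p_y.
At the given prices: x* = 10·0.6/8.5 = 0.7059.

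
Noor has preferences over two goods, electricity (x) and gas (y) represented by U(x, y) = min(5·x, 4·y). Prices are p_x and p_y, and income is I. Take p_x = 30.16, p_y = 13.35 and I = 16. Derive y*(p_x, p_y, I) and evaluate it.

With perfect complements, no substitution: consume in ratio x:y = 4:5.
Budget: p_x·x + p_y·(5/4)·x = I, so (4·p_x + 5·p_y)·x = 4·I.
Demand: x*(p_x,p_y,I) = 4·I/(4·p_x + 5·p_y), y* = 5·I/(4·p_x + 5·p_y).
Here 4·30.16 + 5·13.35 = 187.39, giving y* = 0.4269.

y* = 0.4269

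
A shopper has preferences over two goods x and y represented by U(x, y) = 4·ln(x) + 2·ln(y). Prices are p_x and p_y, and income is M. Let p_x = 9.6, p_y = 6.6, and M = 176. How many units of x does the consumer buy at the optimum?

x* = 12.2222

Tangency: MRS = 2·y/x = p_x/p_y.
Rearranging, p_y·y = (1/2)·p_x·x. Substituting into the budget gives p_x·x·(1 + (1/2)) = M.
Demand: x*(p_x,p_y,M) = 2/3·M/p_x and y* = 1/3·M/p_y.
At p_x=9.6, p_y=6.6, M=176: x* = 2/3·176/9.6 = 12.2222.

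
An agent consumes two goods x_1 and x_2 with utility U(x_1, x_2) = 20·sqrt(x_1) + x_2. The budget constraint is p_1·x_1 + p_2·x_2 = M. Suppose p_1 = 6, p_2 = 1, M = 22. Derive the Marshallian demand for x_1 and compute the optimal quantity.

x_1* = 2.7778

MU_x_1 = 10/√x_1, MU_x_2 = 1. Tangency: 10/√x_1 = p_1/p_2.
Thus x_1* = (10·p_2/p_1)² — independent of M — with the rest of income spent on x_2.
Plugging in: x_1* = (10·1/6)² = 2.7778.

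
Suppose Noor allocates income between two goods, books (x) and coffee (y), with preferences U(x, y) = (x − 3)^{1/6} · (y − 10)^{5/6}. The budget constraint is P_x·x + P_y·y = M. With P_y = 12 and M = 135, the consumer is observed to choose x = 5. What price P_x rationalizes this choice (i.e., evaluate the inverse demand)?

MRS = (1/5)·(y−10)/(x−3). Tangency with P_x/P_y gives y−10 = 5·(P_x/P_y)·(x−3).
Substituting into the budget: x* = 3 + 1/6·(M − 3·P_x − 10·P_y)/P_x, and y* = 10 + 5/6·(…)/P_y.
Set x* = 5 in the demand function and solve for P_x: P_x = 1.

P_x = 1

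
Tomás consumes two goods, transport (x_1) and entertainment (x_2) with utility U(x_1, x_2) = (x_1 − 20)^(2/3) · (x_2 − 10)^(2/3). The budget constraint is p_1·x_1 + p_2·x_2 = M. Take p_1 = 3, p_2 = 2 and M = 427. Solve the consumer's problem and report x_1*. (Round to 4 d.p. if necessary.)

x_1* = 77.8333

Let x_1' = x_1−20, x_2' = x_2−10. MRS = x_2'/x_1' = p_1/p_2.
Substituting into the budget: x_1* = 20 + 0.5·(M − 20·p_1 − 10·p_2)/p_1, and x_2* = 10 + 0.5·(…)/p_2.
Discretionary income = 427 − 20·3 − 10·2 = 347; x_1* = 20 + 0.5·347/3 = 77.8333.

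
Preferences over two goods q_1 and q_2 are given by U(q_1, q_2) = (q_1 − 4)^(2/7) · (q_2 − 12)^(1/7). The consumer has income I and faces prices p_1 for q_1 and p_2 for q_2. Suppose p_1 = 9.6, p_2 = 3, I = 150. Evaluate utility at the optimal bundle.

This is Cobb-Douglas in (q_1−4, q_2−12): tangency gives 2/7·p_2·(q_2−12) = 1/7·p_1·(q_1−4).
After buying the subsistence bundle (4, 12), a share 2/3 of the remaining income goes to q_1: q_1* = 4 + 2/3·(I − 4p_1 − 12p_2)/p_1.
Discretionary income = 150 − 4·9.6 − 12·3 = 75.6; q_1* = 4 + 2/3·75.6/9.6 = 9.25; q_2* = 12 + 1/3·75.6/3 = 20.4.
Utility at the optimum: U(9.25, 20.4) = 2.1767.

V = 2.1767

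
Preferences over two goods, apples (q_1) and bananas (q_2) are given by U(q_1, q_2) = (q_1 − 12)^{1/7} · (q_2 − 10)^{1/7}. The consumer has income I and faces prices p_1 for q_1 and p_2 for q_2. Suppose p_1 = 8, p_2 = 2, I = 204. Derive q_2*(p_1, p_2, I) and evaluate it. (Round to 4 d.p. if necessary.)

MRS = (q_2−10)/(q_1−12). Tangency with p_1/p_2 gives q_2−10 = (p_1/p_2)·(q_1−12).
After buying the subsistence bundle (12, 10), a share 0.5 of the remaining income goes to q_1: q_1* = 12 + 0.5·(I − 12p_1 − 10p_2)/p_1.
Discretionary income = 204 − 12·8 − 10·2 = 88; q_2* = 10 + 0.5·88/2 = 32.

q_2* = 32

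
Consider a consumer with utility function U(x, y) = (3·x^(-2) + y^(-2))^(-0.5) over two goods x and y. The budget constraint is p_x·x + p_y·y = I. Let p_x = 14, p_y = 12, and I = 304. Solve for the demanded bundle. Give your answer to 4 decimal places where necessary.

MU_x ∝ 3·x^(-3), MU_y ∝ y^(-3), so MRS = 3·(y/x)^(3) = p_x/p_y.
Solve for the ratio: y/x = [(1/3)·p_x/p_y]^(1/3).
Substitute y = (y/x)·x into the budget: x* = I/(p_x + p_y·(y/x)).
Numerically y/x = 0.72992, so x* = 304/(14 + 12·0.72992) = 13.3573 and y* = 0.72992·13.3573 = 9.7498.

x* = 13.3573, y* = 9.7498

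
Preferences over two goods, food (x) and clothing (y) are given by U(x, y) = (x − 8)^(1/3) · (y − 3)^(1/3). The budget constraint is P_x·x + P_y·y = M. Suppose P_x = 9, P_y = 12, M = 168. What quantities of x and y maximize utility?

Let x' = x−8, y' = y−3. MRS = y'/x' = P_x/P_y.
Substituting into the budget: x* = 8 + 0.5·(M − 8·P_x − 3·P_y)/P_x, and y* = 3 + 0.5·(…)/P_y.
Discretionary income = 168 − 8·9 − 3·12 = 60; x* = 8 + 0.5·60/9 = 11.3333; y* = 3 + 0.5·60/12 = 5.5.

x* = 11.3333, y* = 5.5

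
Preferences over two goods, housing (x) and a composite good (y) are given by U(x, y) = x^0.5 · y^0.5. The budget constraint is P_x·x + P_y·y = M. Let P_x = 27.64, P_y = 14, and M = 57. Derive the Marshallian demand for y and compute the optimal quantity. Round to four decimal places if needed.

y* = 2.0357

Demand: x*(P_x,P_y,M) = 0.5·M/P_x and y* = 0.5·M/P_y.
At P_x=27.64, P_y=14, M=57: y* = 0.5·57/14 = 2.0357.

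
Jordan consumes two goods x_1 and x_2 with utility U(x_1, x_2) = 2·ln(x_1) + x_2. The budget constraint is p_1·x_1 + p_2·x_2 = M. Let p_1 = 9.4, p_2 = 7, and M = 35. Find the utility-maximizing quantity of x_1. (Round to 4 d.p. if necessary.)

x_1* = 1.4894

MU_x_1 = 2/x_1, MU_x_2 = 1. Tangency: 2/x_1 = p_1/p_2.
So x_1*(p_1,p_2) = 2·p_2/p_1, independent of income; and x_2* = (M − 2·p_2)/p_2.
At the given prices: x_1* = 2·7/9.4 = 1.4894.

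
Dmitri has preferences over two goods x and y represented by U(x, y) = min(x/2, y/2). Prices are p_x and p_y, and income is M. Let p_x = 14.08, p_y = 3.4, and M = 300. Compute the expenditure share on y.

Demand: x*(p_x,p_y,M) = 2·M/(2·p_x + 2·p_y), y* = 2·M/(2·p_x + 2·p_y).
Here 2·14.08 + 2·3.4 = 34.96, giving x* = 17.1625 and y* = 17.1625.
Expenditure on y: 3.4·17.1625 = 58.3524; share = 0.1945.

share on y = 0.1945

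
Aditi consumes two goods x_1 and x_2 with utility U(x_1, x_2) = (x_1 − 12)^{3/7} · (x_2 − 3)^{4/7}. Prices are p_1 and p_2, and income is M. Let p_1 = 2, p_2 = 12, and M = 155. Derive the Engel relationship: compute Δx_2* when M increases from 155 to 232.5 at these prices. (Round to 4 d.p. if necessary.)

Δx_2* = 3.6905

MRS = (3/4)·(x_2−3)/(x_1−12). Tangency with p_1/p_2 gives x_2−3 = (4/3)·(p_1/p_2)·(x_1−12).
Substituting into the budget: x_1* = 12 + 3/7·(M − 12·p_1 − 3·p_2)/p_1, and x_2* = 3 + 4/7·(…)/p_2.
Discretionary income = 155 − 12·2 − 3·12 = 95; x_2* = 3 + 4/7·95/12 = 7.5238.
At M' = 232.5: x_2* = 11.2143. Change: 11.2143 − 7.5238 = 3.6905.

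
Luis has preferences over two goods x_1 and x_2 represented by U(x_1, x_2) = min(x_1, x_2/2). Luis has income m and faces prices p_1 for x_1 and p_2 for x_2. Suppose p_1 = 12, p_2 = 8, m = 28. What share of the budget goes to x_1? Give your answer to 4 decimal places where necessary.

Leontief preferences: the optimum is at the kink where x_1/1 = x_2/2, i.e. x_2 = 2·x_1.
Budget: p_1·x_1 + p_2·2·x_1 = m, so (p_1 + 2·p_2)·x_1 = m.
Demand: x_1*(p_1,p_2,m) = m/(p_1 + 2·p_2), x_2* = 2·m/(p_1 + 2·p_2).
Here 12 + 2·8 = 28, giving x_1* = 1 and x_2* = 2.
Expenditure on x_1: 12·1 = 12; share = 0.4286.

share on x_1 = 0.4286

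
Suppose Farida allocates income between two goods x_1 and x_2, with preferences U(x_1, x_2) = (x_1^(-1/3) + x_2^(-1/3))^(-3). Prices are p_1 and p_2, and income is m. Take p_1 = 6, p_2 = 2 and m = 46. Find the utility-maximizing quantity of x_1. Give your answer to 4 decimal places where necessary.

x_1* = 4.3565

From the CES first-order condition, (x_2/x_1)^(4/3) = p_1/p_2.
Hence x_2/x_1 = (p_1/p_2)^(1/(4/3)), i.e. raised to the 0.75 power.
Substitute x_2 = (x_2/x_1)·x_1 into the budget: x_1* = m/(p_1 + p_2·(x_2/x_1)).
Numerically x_2/x_1 = 2.279507, so x_1* = 46/(6 + 2·2.279507) = 4.3565.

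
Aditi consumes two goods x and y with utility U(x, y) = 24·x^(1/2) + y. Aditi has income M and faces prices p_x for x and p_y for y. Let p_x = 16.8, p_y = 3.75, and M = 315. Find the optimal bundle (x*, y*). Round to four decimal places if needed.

MU_x = 12/√x, MU_y = 1. Tangency: 12/√x = p_x/p_y.
Thus x* = (12·p_y/p_x)² — independent of M — with the rest of income spent on y.
Plugging in: x* = (12·3.75/16.8)² = 7.1747, y* = 51.8571.

x* = 7.1747, y* = 51.8571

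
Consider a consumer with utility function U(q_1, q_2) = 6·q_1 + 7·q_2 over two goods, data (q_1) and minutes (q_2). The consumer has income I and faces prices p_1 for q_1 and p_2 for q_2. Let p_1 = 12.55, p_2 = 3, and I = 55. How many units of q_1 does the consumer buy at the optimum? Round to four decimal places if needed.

q_1* = 0

Linear utility — the consumer picks whichever good has higher MU/price: 6/12.55 = 0.4781 vs 7/3 = 2.3333.
q_2 gives more utility per dollar, so spend all income on q_2: q_2* = I/p_2, q_1* = 0.
Numerically: q_1* = 0, q_2* = 18.3333.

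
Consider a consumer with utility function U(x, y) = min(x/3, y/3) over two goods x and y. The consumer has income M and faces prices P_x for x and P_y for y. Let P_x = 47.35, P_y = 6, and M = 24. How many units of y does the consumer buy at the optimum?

y* = 0.4499

With perfect complements, no substitution: consume in ratio x:y = 3:3.
Budget: P_x·x + P_y·x = M, so (3·P_x + 3·P_y)·x = 3·M.
Demand: x*(P_x,P_y,M) = 3·M/(3·P_x + 3·P_y), y* = 3·M/(3·P_x + 3·P_y).
Here 3·47.35 + 3·6 = 160.05, giving y* = 0.4499.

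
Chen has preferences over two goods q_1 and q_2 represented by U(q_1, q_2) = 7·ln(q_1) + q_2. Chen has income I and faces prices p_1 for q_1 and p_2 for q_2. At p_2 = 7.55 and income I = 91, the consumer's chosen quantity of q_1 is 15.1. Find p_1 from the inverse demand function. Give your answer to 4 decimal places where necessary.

Set MRS = p_1/p_2: (7/q_1)/1 = p_1/p_2.
So q_1*(p_1,p_2) = 7·p_2/p_1, independent of income; and q_2* = (I − 7·p_2)/p_2.
Set q_1* = 15.1 in the demand function and solve for p_1: p_1 = 3.5.

p_1 = 3.5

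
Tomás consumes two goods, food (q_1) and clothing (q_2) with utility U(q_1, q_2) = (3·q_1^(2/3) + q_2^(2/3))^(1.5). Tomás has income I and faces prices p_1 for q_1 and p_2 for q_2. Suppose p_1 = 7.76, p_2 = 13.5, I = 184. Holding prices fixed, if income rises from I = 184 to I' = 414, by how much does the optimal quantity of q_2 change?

From the CES first-order condition, 3·(q_2/q_1)^(1/3) = p_1/p_2.
Hence q_2/q_1 = ((1/3)·p_1/p_2)^(1/(1/3)), i.e. raised to the 3 power.
With the ratio pinned down, the budget gives q_1* = I/(p_1 + p_2·(q_2/q_1)) and q_2* = (q_2/q_1)·q_1*.
Numerically q_2/q_1 = 0.007034, so q_1* = 184/(7.76 + 13.5·0.007034) = 23.4247 and q_2* = 0.007034·23.4247 = 0.1648.
At I' = 414: q_2* = 0.3707. Change: 0.3707 − 0.1648 = 0.206.

Δq_2* = 0.206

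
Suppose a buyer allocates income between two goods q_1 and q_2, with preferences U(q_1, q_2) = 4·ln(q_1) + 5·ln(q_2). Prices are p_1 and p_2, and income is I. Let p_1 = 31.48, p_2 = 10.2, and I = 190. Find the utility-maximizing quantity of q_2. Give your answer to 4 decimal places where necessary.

The MRS is (4/5)·q_2/q_1. Set MRS = p_1/p_2.
So 4·p_2·q_2 = 5·p_1·q_1; combined with the budget, a share 4/9 of income goes to q_1.
Demand: q_1*(p_1,p_2,I) = 4/9·I/p_1 and q_2* = 5/9·I/p_2.
At p_1=31.48, p_2=10.2, I=190: q_2* = 5/9·190/10.2 = 10.3486.

q_2* = 10.3486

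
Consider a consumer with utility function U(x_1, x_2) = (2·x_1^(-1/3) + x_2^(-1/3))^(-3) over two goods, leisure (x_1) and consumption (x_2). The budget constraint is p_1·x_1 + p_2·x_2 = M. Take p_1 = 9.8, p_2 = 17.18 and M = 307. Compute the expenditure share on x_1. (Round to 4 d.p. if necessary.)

MRS = MU_x_1/MU_x_2 = 2·(x_2/x_1)^(4/3). Set equal to p_1/p_2.
Solve for the ratio: x_2/x_1 = [(1/2)·p_1/p_2]^(0.75).
With the ratio pinned down, the budget gives x_1* = M/(p_1 + p_2·(x_2/x_1)) and x_2* = (x_2/x_1)·x_1*.
Numerically x_2/x_1 = 0.390283, so x_1* = 307/(9.8 + 17.18·0.390283) = 18.6004 and x_2* = 0.390283·18.6004 = 7.2594.
Expenditure on x_1: 9.8·18.6004 = 182.2835; share = 0.5938.

share on x_1 = 0.5938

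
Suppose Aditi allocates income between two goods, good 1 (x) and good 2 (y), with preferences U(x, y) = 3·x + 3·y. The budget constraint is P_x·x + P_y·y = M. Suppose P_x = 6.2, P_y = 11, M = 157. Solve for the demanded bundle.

Linear utility — the consumer picks whichever good has higher MU/price: 3/6.2 = 0.4839 vs 3/11 = 0.2727.
x gives more utility per dollar, so spend all income on x: x* = M/P_x, y* = 0.
Numerically: x* = 25.3226, y* = 0.

x* = 25.3226, y* = 0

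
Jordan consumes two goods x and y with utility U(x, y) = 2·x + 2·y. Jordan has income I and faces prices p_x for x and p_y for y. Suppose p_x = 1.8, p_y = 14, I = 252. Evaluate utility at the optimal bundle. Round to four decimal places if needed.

Numerically: x* = 140, y* = 0.
Utility at the optimum: U(140, 0) = 280.

V = 280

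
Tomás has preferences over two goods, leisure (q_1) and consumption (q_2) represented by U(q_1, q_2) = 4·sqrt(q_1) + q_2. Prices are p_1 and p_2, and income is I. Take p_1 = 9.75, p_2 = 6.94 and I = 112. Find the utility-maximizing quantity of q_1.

q_1* = 2.0266

Solve: √q_1 = 2·p_2/p_1, so q_1*(p_1,p_2) = (2·p_2/p_1)², and q_2* = (I − p_1·q_1*)/p_2.
Plugging in: q_1* = (2·6.94/9.75)² = 2.0266.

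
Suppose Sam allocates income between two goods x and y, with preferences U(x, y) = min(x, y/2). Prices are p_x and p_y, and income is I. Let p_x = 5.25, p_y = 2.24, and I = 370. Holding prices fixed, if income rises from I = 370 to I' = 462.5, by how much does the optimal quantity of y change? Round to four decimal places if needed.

Leontief preferences: the optimum is at the kink where x/1 = y/2, i.e. y = 2·x.
Budget: p_x·x + p_y·2·x = I, so (p_x + 2·p_y)·x = I.
Demand: x*(p_x,p_y,I) = I/(p_x + 2·p_y), y* = 2·I/(p_x + 2·p_y).
Here 5.25 + 2·2.24 = 9.73, giving y* = 76.0534.
At I' = 462.5: y* = 95.0668. Change: 95.0668 − 76.0534 = 19.0134.

Δy* = 19.0134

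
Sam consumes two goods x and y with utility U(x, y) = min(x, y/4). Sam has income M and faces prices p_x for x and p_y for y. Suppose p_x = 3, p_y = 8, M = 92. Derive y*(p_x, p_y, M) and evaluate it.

With perfect complements, no substitution: consume in ratio x:y = 1:4.
Budget: p_x·x + p_y·4·x = M, so (p_x + 4·p_y)·x = M.
Demand: x*(p_x,p_y,M) = M/(p_x + 4·p_y), y* = 4·M/(p_x + 4·p_y).
Here 3 + 4·8 = 35, giving y* = 10.5143.

y* = 10.5143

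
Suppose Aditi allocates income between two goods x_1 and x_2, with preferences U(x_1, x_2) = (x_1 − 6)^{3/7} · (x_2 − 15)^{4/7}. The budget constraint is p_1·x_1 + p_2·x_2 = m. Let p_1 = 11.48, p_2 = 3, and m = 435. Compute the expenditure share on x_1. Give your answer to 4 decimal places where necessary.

Substituting into the budget: x_1* = 6 + 3/7·(m − 6·p_1 − 15·p_2)/p_1, and x_2* = 15 + 4/7·(…)/p_2.
Discretionary income = 435 − 6·11.48 − 15·3 = 321.12; x_1* = 6 + 3/7·321.12/11.48 = 17.9881; x_2* = 15 + 4/7·321.12/3 = 76.1657.
Expenditure on x_1: 11.48·17.9881 = 206.5029; share = 0.4747.

share on x_1 = 0.4747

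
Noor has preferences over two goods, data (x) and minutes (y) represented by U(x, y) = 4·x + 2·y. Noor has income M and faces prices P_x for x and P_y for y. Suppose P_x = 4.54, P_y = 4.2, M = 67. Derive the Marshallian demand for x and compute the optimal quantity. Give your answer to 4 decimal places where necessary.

Linear utility — the consumer picks whichever good has higher MU/price: 4/4.54 = 0.8811 vs 2/4.2 = 0.4762.
x gives more utility per dollar, so spend all income on x: x* = M/P_x, y* = 0.
Numerically: x* = 14.7577, y* = 0.

x* = 14.7577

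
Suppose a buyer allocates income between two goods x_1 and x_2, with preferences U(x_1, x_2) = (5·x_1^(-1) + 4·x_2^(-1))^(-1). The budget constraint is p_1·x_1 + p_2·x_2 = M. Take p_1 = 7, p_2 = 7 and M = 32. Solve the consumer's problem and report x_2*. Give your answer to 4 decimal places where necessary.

x_2* = 2.1583

From the CES first-order condition, (5/4)·(x_2/x_1)^(2) = p_1/p_2.
Solve for the ratio: x_2/x_1 = [(4/5)·p_1/p_2]^(0.5).
With the ratio pinned down, the budget gives x_1* = M/(p_1 + p_2·(x_2/x_1)) and x_2* = (x_2/x_1)·x_1*.
Numerically x_2/x_1 = 0.894427, so x_1* = 32/(7 + 7·0.894427) = 2.4131 and x_2* = 0.894427·2.4131 = 2.1583.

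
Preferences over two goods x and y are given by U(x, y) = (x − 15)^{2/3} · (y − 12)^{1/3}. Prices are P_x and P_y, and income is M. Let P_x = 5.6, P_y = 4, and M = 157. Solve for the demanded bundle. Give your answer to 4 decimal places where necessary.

x* = 17.9762, y* = 14.0833

Let x' = x−15, y' = y−12. MRS = 2·y'/x' = P_x/P_y.
Substituting into the budget: x* = 15 + 2/3·(M − 15·P_x − 12·P_y)/P_x, and y* = 12 + 1/3·(…)/P_y.
Discretionary income = 157 − 15·5.6 − 12·4 = 25; x* = 15 + 2/3·25/5.6 = 17.9762; y* = 12 + 1/3·25/4 = 14.0833.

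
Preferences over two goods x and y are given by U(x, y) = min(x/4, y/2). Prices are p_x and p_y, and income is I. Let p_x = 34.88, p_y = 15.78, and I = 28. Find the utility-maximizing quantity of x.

Leontief preferences: the optimum is at the kink where x/4 = y/2, i.e. y = (1/2)·x.
Budget: p_x·x + p_y·(1/2)·x = I, so (4·p_x + 2·p_y)·x = 4·I.
Demand: x*(p_x,p_y,I) = 4·I/(4·p_x + 2·p_y), y* = 2·I/(4·p_x + 2·p_y).
Here 4·34.88 + 2·15.78 = 171.08, giving x* = 0.6547.

x* = 0.6547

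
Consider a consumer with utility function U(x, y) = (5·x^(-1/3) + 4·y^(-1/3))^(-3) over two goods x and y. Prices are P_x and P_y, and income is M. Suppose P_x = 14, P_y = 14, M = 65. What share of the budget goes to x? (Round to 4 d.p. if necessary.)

share on x = 0.5417

MRS = MU_x/MU_y = (5/4)·(y/x)^(4/3). Set equal to P_x/P_y.
Hence y/x = ((4/5)·P_x/P_y)^(1/(4/3)), i.e. raised to the 0.75 power.
Substitute y = (y/x)·x into the budget: x* = M/(P_x + P_y·(y/x)).
Numerically y/x = 0.845897, so x* = 65/(14 + 14·0.845897) = 2.5152 and y* = 0.845897·2.5152 = 2.1276.
Expenditure on x: 14·2.5152 = 35.2132; share = 0.5417.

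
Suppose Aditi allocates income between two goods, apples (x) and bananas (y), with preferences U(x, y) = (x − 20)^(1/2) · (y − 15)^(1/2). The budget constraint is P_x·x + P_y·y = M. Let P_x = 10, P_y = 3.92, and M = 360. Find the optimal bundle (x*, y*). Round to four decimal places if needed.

Let x' = x−20, y' = y−15. MRS = y'/x' = P_x/P_y.
Substituting into the budget: x* = 20 + 0.5·(M − 20·P_x − 15·P_y)/P_x, and y* = 15 + 0.5·(…)/P_y.
Discretionary income = 360 − 20·10 − 15·3.92 = 101.2; x* = 20 + 0.5·101.2/10 = 25.06; y* = 15 + 0.5·101.2/3.92 = 27.9082.

x* = 25.06, y* = 27.9082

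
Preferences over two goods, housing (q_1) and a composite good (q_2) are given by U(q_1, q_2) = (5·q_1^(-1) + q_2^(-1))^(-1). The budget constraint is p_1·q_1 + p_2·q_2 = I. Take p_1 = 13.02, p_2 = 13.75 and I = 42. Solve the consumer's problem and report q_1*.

q_1* = 2.2101

MRS = MU_q_1/MU_q_2 = 5·(q_2/q_1)^(2). Set equal to p_1/p_2.
Hence q_2/q_1 = ((1/5)·p_1/p_2)^(1/(2)), i.e. raised to the 0.5 power.
With the ratio pinned down, the budget gives q_1* = I/(p_1 + p_2·(q_2/q_1)) and q_2* = (q_2/q_1)·q_1*.
Numerically q_2/q_1 = 0.43518, so q_1* = 42/(13.02 + 13.75·0.43518) = 2.2101.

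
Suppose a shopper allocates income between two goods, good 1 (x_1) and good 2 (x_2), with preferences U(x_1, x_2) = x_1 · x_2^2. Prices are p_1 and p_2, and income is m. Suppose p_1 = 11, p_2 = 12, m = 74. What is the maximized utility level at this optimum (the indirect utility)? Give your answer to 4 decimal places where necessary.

V = 37.8997

The MRS is (1/2)·x_2/x_1. Set MRS = p_1/p_2.
So p_2·x_2 = 2·p_1·x_1; combined with the budget, a share 1/3 of income goes to x_1.
Demand: x_1*(p_1,p_2,m) = 1/3·m/p_1 and x_2* = 2/3·m/p_2.
At p_1=11, p_2=12, m=74: x_1* = 1/3·74/11 = 2.2424, x_2* = 4.1111.
Utility at the optimum: U(2.2424, 4.1111) = 37.8997.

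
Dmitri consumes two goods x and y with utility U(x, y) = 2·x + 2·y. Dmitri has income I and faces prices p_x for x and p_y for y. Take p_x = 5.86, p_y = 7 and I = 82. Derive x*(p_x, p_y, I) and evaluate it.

Linear utility — the consumer picks whichever good has higher MU/price: 2/5.86 = 0.3413 vs 2/7 = 0.2857.
x gives more utility per dollar, so spend all income on x: x* = I/p_x, y* = 0.
Numerically: x* = 13.9932, y* = 0.

x* = 13.9932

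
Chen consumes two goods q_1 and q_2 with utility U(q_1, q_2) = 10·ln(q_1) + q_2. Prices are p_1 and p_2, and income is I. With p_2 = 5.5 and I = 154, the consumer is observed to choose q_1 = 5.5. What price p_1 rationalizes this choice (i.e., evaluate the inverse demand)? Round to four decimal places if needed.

Set MRS = p_1/p_2: (10/q_1)/1 = p_1/p_2.
So q_1*(p_1,p_2) = 10·p_2/p_1, independent of income; and q_2* = (I − 10·p_2)/p_2.
Set q_1* = 5.5 in the demand function and solve for p_1: p_1 = 10.

p_1 = 10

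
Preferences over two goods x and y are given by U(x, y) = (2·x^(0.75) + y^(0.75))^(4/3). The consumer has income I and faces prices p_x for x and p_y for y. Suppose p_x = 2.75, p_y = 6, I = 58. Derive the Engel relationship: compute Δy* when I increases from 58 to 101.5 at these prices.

Δy* = 0.0434

From the CES first-order condition, 2·(y/x)^(0.25) = p_x/p_y.
Solve for the ratio: y/x = [(1/2)·p_x/p_y]^(4).
With the ratio pinned down, the budget gives x* = I/(p_x + p_y·(y/x)) and y* = (y/x)·x*.
Numerically y/x = 0.002758, so x* = 58/(2.75 + 6·0.002758) = 20.9648 and y* = 0.002758·20.9648 = 0.0578.
At I' = 101.5: y* = 0.1012. Change: 0.1012 − 0.0578 = 0.0434.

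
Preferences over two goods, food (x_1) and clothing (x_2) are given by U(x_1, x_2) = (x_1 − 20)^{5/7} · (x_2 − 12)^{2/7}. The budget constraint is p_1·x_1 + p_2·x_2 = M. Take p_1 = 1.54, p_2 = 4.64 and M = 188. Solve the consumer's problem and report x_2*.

x_2* = 18.2512

MRS = (5/2)·(x_2−12)/(x_1−20). Tangency with p_1/p_2 gives x_2−12 = (2/5)·(p_1/p_2)·(x_1−20).
After buying the subsistence bundle (20, 12), a share 5/7 of the remaining income goes to x_1: x_1* = 20 + 5/7·(M − 20p_1 − 12p_2)/p_1.
Discretionary income = 188 − 20·1.54 − 12·4.64 = 101.52; x_2* = 12 + 2/7·101.52/4.64 = 18.2512.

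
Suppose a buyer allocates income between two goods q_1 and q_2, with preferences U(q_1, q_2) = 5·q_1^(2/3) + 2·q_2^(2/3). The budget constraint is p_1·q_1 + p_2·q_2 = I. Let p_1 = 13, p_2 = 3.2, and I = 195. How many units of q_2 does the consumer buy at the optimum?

MU_q_1 ∝ 5·q_1^(-1/3), MU_q_2 ∝ 2·q_2^(-1/3), so MRS = (5/2)·(q_2/q_1)^(1/3) = p_1/p_2.
Solve for the ratio: q_2/q_1 = [(2/5)·p_1/p_2]^(3).
Substitute q_2 = (q_2/q_1)·q_1 into the budget: q_1* = I/(p_1 + p_2·(q_2/q_1)).
Numerically q_2/q_1 = 4.291016, so q_1* = 195/(13 + 3.2·4.291016) = 7.2948 and q_2* = 4.291016·7.2948 = 31.3022.

q_2* = 31.3022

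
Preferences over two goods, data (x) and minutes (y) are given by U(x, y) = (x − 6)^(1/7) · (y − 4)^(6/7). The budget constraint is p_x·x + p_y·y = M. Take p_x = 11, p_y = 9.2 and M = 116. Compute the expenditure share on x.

share on x = 0.5852

This is Cobb-Douglas in (x−6, y−4): tangency gives 1/7·p_y·(y−4) = 6/7·p_x·(x−6).
Substituting into the budget: x* = 6 + 1/7·(M − 6·p_x − 4·p_y)/p_x, and y* = 4 + 6/7·(…)/p_y.
Discretionary income = 116 − 6·11 − 4·9.2 = 13.2; x* = 6 + 1/7·13.2/11 = 6.1714; y* = 4 + 6/7·13.2/9.2 = 5.2298.
Expenditure on x: 11·6.1714 = 67.8857; share = 0.5852.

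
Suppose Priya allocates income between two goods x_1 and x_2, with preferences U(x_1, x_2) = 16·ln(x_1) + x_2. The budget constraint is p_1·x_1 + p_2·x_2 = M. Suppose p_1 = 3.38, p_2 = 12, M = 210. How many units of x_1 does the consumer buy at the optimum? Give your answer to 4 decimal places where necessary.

MU_x_1 = 16/x_1, MU_x_2 = 1. Tangency: 16/x_1 = p_1/p_2.
So x_1*(p_1,p_2) = 16·p_2/p_1, independent of income; and x_2* = (M − 16·p_2)/p_2.
At the given prices: x_1* = 16·12/3.38 = 56.8047.

x_1* = 56.8047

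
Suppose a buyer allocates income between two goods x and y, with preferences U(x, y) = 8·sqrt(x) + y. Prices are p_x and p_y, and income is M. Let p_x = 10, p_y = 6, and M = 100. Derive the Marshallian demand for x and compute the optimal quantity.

Set MRS = p_x/p_y: 4·x^(−1/2) = p_x/p_y.
Thus x* = (4·p_y/p_x)² — independent of M — with the rest of income spent on y.
Plugging in: x* = (4·6/10)² = 5.76.

x* = 5.76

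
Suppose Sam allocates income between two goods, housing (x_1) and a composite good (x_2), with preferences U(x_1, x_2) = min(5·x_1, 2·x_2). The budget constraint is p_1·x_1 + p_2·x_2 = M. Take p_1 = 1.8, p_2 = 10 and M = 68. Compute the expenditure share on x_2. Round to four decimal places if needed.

share on x_2 = 0.9328

With perfect complements, no substitution: consume in ratio x_1:x_2 = 2:5.
Budget: p_1·x_1 + p_2·(5/2)·x_1 = M, so (2·p_1 + 5·p_2)·x_1 = 2·M.
Demand: x_1*(p_1,p_2,M) = 2·M/(2·p_1 + 5·p_2), x_2* = 5·M/(2·p_1 + 5·p_2).
Here 2·1.8 + 5·10 = 53.6, giving x_1* = 2.5373 and x_2* = 6.3433.
Expenditure on x_2: 10·6.3433 = 63.4328; share = 0.9328.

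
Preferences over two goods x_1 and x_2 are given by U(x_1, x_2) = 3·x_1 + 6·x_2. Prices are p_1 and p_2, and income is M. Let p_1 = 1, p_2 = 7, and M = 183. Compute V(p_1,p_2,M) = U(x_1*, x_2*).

V = 549

Perfect substitutes: compare marginal utility per dollar. 3/p_1 vs 6/p_2 → 3 vs 0.8571.
x_1 gives more utility per dollar, so spend all income on x_1: x_1* = M/p_1, x_2* = 0.
Numerically: x_1* = 183, x_2* = 0.
Utility at the optimum: U(183, 0) = 549.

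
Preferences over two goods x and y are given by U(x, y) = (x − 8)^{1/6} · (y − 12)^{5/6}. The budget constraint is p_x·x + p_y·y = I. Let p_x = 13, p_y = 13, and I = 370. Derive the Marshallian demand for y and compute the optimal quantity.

MRS = (1/5)·(y−12)/(x−8). Tangency with p_x/p_y gives y−12 = 5·(p_x/p_y)·(x−8).
After buying the subsistence bundle (8, 12), a share 1/6 of the remaining income goes to x: x* = 8 + 1/6·(I − 8p_x − 12p_y)/p_x.
Discretionary income = 370 − 8·13 − 12·13 = 110; y* = 12 + 5/6·110/13 = 19.0513.

y* = 19.0513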